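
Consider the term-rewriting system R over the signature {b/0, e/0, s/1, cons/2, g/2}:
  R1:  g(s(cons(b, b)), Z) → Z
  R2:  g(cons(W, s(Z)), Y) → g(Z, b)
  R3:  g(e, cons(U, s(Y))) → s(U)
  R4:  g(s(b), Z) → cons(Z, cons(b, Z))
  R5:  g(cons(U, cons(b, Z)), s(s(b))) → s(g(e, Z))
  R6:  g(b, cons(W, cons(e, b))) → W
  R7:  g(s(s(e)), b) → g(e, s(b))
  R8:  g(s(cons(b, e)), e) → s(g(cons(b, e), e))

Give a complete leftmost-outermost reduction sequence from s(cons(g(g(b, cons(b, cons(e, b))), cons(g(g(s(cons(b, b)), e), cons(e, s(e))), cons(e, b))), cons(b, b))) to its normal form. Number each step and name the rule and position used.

1. s(cons(g(g(b, cons(b, cons(e, b))), cons(g(g(s(cons(b, b)), e), cons(e, s(e))), cons(e, b))), cons(b, b)))  →  s(cons(g(b, cons(g(g(s(cons(b, b)), e), cons(e, s(e))), cons(e, b))), cons(b, b)))   [R6 at 1.1.1]
2. s(cons(g(b, cons(g(g(s(cons(b, b)), e), cons(e, s(e))), cons(e, b))), cons(b, b)))  →  s(cons(g(g(s(cons(b, b)), e), cons(e, s(e))), cons(b, b)))   [R6 at 1.1]
3. s(cons(g(g(s(cons(b, b)), e), cons(e, s(e))), cons(b, b)))  →  s(cons(g(e, cons(e, s(e))), cons(b, b)))   [R1 at 1.1.1]
4. s(cons(g(e, cons(e, s(e))), cons(b, b)))  →  s(cons(s(e), cons(b, b)))   [R3 at 1.1]

s(cons(s(e), cons(b, b)))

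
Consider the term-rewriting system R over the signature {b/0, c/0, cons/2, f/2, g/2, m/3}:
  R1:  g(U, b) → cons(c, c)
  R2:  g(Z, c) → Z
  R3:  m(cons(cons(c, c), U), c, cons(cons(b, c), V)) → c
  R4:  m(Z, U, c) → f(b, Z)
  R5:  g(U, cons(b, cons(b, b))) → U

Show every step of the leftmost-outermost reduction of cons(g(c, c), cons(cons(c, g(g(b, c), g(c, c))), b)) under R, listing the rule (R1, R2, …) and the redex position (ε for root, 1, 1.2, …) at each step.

cons(c, cons(cons(c, b), b))

1. cons(g(c, c), cons(cons(c, g(g(b, c), g(c, c))), b))  →  cons(c, cons(cons(c, g(g(b, c), g(c, c))), b))   [R2 at 1]
2. cons(c, cons(cons(c, g(g(b, c), g(c, c))), b))  →  cons(c, cons(cons(c, g(b, g(c, c))), b))   [R2 at 2.1.2.1]
3. cons(c, cons(cons(c, g(b, g(c, c))), b))  →  cons(c, cons(cons(c, g(b, c)), b))   [R2 at 2.1.2.2]
4. cons(c, cons(cons(c, g(b, c)), b))  →  cons(c, cons(cons(c, b), b))   [R2 at 2.1.2]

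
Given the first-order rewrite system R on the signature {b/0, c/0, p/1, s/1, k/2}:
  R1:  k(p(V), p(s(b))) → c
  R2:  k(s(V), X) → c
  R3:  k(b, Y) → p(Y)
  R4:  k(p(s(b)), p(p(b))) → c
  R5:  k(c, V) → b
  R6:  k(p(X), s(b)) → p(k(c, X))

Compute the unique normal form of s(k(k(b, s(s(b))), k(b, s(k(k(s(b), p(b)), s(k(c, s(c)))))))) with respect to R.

1. s(k(k(b, s(s(b))), k(b, s(k(k(s(b), p(b)), s(k(c, s(c))))))))  →  s(k(p(s(s(b))), k(b, s(k(k(s(b), p(b)), s(k(c, s(c))))))))   [R3 at 1.1]
2. s(k(p(s(s(b))), k(b, s(k(k(s(b), p(b)), s(k(c, s(c))))))))  →  s(k(p(s(s(b))), p(s(k(k(s(b), p(b)), s(k(c, s(c))))))))   [R3 at 1.2]
3. s(k(p(s(s(b))), p(s(k(k(s(b), p(b)), s(k(c, s(c))))))))  →  s(k(p(s(s(b))), p(s(k(c, s(k(c, s(c))))))))   [R2 at 1.2.1.1.1]
4. s(k(p(s(s(b))), p(s(k(c, s(k(c, s(c))))))))  →  s(k(p(s(s(b))), p(s(b))))   [R5 at 1.2.1.1]
5. s(k(p(s(s(b))), p(s(b))))  →  s(c)   [R1 at 1]

s(c)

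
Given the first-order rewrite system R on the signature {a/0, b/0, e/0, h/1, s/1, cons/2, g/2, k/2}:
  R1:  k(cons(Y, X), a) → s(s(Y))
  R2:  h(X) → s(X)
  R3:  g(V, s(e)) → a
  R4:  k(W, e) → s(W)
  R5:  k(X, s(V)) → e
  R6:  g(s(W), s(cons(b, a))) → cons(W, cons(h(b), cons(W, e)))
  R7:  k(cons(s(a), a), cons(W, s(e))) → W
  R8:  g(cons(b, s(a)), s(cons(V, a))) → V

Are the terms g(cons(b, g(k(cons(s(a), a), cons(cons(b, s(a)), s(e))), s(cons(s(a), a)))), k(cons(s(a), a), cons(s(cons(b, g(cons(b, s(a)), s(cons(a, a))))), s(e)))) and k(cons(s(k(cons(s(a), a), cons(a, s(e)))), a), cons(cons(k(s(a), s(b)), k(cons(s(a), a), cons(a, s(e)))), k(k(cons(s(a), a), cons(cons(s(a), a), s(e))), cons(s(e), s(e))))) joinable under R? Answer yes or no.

no — NF(t₁) = b, NF(t₂) = cons(e, a)

Reduce t₁ = g(cons(b, g(k(cons(s(a), a), cons(cons(b, s(a)), s(e))), s(cons(s(a), a)))), k(cons(s(a), a), cons(s(cons(b, g(cons(b, s(a)), s(cons(a, a))))), s(e)))):
1. g(cons(b, g(k(cons(s(a), a), cons(cons(b, s(a)), s(e))), s(cons(s(a), a)))), k(cons(s(a), a), cons(s(cons(b, g(cons(b, s(a)), s(cons(a, a))))), s(e))))  →  g(cons(b, g(cons(b, s(a)), s(cons(s(a), a)))), k(cons(s(a), a), cons(s(cons(b, g(cons(b, s(a)), s(cons(a, a))))), s(e))))   [R7 at 1.2.1]
2. g(cons(b, g(cons(b, s(a)), s(cons(s(a), a)))), k(cons(s(a), a), cons(s(cons(b, g(cons(b, s(a)), s(cons(a, a))))), s(e))))  →  g(cons(b, s(a)), k(cons(s(a), a), cons(s(cons(b, g(cons(b, s(a)), s(cons(a, a))))), s(e))))   [R8 at 1.2]
3. g(cons(b, s(a)), k(cons(s(a), a), cons(s(cons(b, g(cons(b, s(a)), s(cons(a, a))))), s(e))))  →  g(cons(b, s(a)), s(cons(b, g(cons(b, s(a)), s(cons(a, a))))))   [R7 at 2]
4. g(cons(b, s(a)), s(cons(b, g(cons(b, s(a)), s(cons(a, a))))))  →  g(cons(b, s(a)), s(cons(b, a)))   [R8 at 2.1.2]
5. g(cons(b, s(a)), s(cons(b, a)))  →  b   [R8 at ε]

Reduce t₂ = k(cons(s(k(cons(s(a), a), cons(a, s(e)))), a), cons(cons(k(s(a), s(b)), k(cons(s(a), a), cons(a, s(e)))), k(k(cons(s(a), a), cons(cons(s(a), a), s(e))), cons(s(e), s(e))))):
1. k(cons(s(k(cons(s(a), a), cons(a, s(e)))), a), cons(cons(k(s(a), s(b)), k(cons(s(a), a), cons(a, s(e)))), k(k(cons(s(a), a), cons(cons(s(a), a), s(e))), cons(s(e), s(e)))))  →  k(cons(s(a), a), cons(cons(k(s(a), s(b)), k(cons(s(a), a), cons(a, s(e)))), k(k(cons(s(a), a), cons(cons(s(a), a), s(e))), cons(s(e), s(e)))))   [R7 at 1.1.1]
2. k(cons(s(a), a), cons(cons(k(s(a), s(b)), k(cons(s(a), a), cons(a, s(e)))), k(k(cons(s(a), a), cons(cons(s(a), a), s(e))), cons(s(e), s(e)))))  →  k(cons(s(a), a), cons(cons(e, k(cons(s(a), a), cons(a, s(e)))), k(k(cons(s(a), a), cons(cons(s(a), a), s(e))), cons(s(e), s(e)))))   [R5 at 2.1.1]
3. k(cons(s(a), a), cons(cons(e, k(cons(s(a), a), cons(a, s(e)))), k(k(cons(s(a), a), cons(cons(s(a), a), s(e))), cons(s(e), s(e)))))  →  k(cons(s(a), a), cons(cons(e, a), k(k(cons(s(a), a), cons(cons(s(a), a), s(e))), cons(s(e), s(e)))))   [R7 at 2.1.2]
4. k(cons(s(a), a), cons(cons(e, a), k(k(cons(s(a), a), cons(cons(s(a), a), s(e))), cons(s(e), s(e)))))  →  k(cons(s(a), a), cons(cons(e, a), k(cons(s(a), a), cons(s(e), s(e)))))   [R7 at 2.2.1]
5. k(cons(s(a), a), cons(cons(e, a), k(cons(s(a), a), cons(s(e), s(e)))))  →  k(cons(s(a), a), cons(cons(e, a), s(e)))   [R7 at 2.2]
6. k(cons(s(a), a), cons(cons(e, a), s(e)))  →  cons(e, a)   [R7 at ε]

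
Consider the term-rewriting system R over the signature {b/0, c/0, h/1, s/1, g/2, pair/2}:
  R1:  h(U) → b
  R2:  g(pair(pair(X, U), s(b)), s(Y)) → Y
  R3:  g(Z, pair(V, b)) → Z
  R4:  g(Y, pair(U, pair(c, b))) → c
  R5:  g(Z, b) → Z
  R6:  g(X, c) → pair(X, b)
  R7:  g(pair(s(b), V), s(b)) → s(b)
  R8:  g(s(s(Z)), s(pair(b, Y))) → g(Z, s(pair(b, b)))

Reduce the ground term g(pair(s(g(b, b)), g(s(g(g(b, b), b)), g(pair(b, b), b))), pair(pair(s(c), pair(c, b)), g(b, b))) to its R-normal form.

pair(s(b), s(b))

1. g(pair(s(g(b, b)), g(s(g(g(b, b), b)), g(pair(b, b), b))), pair(pair(s(c), pair(c, b)), g(b, b)))  →  g(pair(s(b), g(s(g(g(b, b), b)), g(pair(b, b), b))), pair(pair(s(c), pair(c, b)), g(b, b)))   [R5 at 1.1.1]
2. g(pair(s(b), g(s(g(g(b, b), b)), g(pair(b, b), b))), pair(pair(s(c), pair(c, b)), g(b, b)))  →  g(pair(s(b), g(s(g(b, b)), g(pair(b, b), b))), pair(pair(s(c), pair(c, b)), g(b, b)))   [R5 at 1.2.1.1]
3. g(pair(s(b), g(s(g(b, b)), g(pair(b, b), b))), pair(pair(s(c), pair(c, b)), g(b, b)))  →  g(pair(s(b), g(s(b), g(pair(b, b), b))), pair(pair(s(c), pair(c, b)), g(b, b)))   [R5 at 1.2.1.1]
4. g(pair(s(b), g(s(b), g(pair(b, b), b))), pair(pair(s(c), pair(c, b)), g(b, b)))  →  g(pair(s(b), g(s(b), pair(b, b))), pair(pair(s(c), pair(c, b)), g(b, b)))   [R5 at 1.2.2]
5. g(pair(s(b), g(s(b), pair(b, b))), pair(pair(s(c), pair(c, b)), g(b, b)))  →  g(pair(s(b), s(b)), pair(pair(s(c), pair(c, b)), g(b, b)))   [R3 at 1.2]
6. g(pair(s(b), s(b)), pair(pair(s(c), pair(c, b)), g(b, b)))  →  g(pair(s(b), s(b)), pair(pair(s(c), pair(c, b)), b))   [R5 at 2.2]
7. g(pair(s(b), s(b)), pair(pair(s(c), pair(c, b)), b))  →  pair(s(b), s(b))   [R3 at ε]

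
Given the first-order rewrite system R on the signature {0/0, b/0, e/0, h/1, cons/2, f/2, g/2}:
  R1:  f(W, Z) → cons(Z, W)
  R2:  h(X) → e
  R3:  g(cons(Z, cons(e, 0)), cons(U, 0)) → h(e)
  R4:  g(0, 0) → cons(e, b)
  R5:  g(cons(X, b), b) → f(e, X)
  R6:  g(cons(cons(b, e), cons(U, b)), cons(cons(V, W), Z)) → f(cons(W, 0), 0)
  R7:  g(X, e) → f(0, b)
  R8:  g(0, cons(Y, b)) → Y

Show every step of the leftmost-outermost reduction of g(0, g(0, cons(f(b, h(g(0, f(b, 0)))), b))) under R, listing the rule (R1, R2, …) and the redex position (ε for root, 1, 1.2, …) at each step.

1. g(0, g(0, cons(f(b, h(g(0, f(b, 0)))), b)))  →  g(0, f(b, h(g(0, f(b, 0)))))   [R8 at 2]
2. g(0, f(b, h(g(0, f(b, 0)))))  →  g(0, cons(h(g(0, f(b, 0))), b))   [R1 at 2]
3. g(0, cons(h(g(0, f(b, 0))), b))  →  h(g(0, f(b, 0)))   [R8 at ε]
4. h(g(0, f(b, 0)))  →  e   [R2 at ε]

e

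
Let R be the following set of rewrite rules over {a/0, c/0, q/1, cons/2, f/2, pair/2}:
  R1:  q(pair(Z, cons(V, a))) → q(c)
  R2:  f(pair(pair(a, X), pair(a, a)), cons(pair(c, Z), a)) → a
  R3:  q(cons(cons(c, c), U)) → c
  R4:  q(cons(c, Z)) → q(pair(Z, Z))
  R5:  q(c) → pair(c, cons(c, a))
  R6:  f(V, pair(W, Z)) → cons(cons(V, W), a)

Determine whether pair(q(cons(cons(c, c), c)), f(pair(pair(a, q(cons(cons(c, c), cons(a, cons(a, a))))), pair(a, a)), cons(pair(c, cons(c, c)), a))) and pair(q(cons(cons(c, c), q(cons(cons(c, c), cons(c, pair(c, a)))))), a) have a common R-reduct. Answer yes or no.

yes — NF(t₁) = pair(c, a), NF(t₂) = pair(c, a)

Reduce t₁ = pair(q(cons(cons(c, c), c)), f(pair(pair(a, q(cons(cons(c, c), cons(a, cons(a, a))))), pair(a, a)), cons(pair(c, cons(c, c)), a))):
1. pair(q(cons(cons(c, c), c)), f(pair(pair(a, q(cons(cons(c, c), cons(a, cons(a, a))))), pair(a, a)), cons(pair(c, cons(c, c)), a)))  →  pair(c, f(pair(pair(a, q(cons(cons(c, c), cons(a, cons(a, a))))), pair(a, a)), cons(pair(c, cons(c, c)), a)))   [R3 at 1]
2. pair(c, f(pair(pair(a, q(cons(cons(c, c), cons(a, cons(a, a))))), pair(a, a)), cons(pair(c, cons(c, c)), a)))  →  pair(c, a)   [R2 at 2]

Reduce t₂ = pair(q(cons(cons(c, c), q(cons(cons(c, c), cons(c, pair(c, a)))))), a):
1. pair(q(cons(cons(c, c), q(cons(cons(c, c), cons(c, pair(c, a)))))), a)  →  pair(c, a)   [R3 at 1]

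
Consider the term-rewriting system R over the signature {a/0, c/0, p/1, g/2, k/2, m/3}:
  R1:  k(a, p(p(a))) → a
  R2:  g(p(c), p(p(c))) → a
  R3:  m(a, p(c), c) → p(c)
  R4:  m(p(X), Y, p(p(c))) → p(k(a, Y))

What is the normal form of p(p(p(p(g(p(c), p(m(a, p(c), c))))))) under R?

1. p(p(p(p(g(p(c), p(m(a, p(c), c)))))))  →  p(p(p(p(g(p(c), p(p(c)))))))   [R3 at 1.1.1.1.2.1]
2. p(p(p(p(g(p(c), p(p(c)))))))  →  p(p(p(p(a))))   [R2 at 1.1.1.1]

p(p(p(p(a))))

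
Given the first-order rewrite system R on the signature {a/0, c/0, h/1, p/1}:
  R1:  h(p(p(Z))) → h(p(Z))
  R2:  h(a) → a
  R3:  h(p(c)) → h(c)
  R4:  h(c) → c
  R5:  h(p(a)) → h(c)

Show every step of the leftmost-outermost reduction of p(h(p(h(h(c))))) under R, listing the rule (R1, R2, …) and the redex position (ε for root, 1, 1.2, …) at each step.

p(c)

1. p(h(p(h(h(c)))))  →  p(h(p(h(c))))   [R4 at 1.1.1.1]
2. p(h(p(h(c))))  →  p(h(p(c)))   [R4 at 1.1.1]
3. p(h(p(c)))  →  p(h(c))   [R3 at 1]
4. p(h(c))  →  p(c)   [R4 at 1]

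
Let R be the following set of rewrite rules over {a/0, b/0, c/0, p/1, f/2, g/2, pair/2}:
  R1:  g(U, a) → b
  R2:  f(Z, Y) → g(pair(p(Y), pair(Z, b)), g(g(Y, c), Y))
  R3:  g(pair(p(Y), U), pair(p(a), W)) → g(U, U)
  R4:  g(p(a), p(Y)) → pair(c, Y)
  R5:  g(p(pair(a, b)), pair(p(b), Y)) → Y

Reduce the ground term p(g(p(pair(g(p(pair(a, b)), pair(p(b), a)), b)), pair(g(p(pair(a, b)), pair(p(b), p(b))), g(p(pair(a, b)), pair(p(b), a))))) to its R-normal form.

p(a)

1. p(g(p(pair(g(p(pair(a, b)), pair(p(b), a)), b)), pair(g(p(pair(a, b)), pair(p(b), p(b))), g(p(pair(a, b)), pair(p(b), a)))))  →  p(g(p(pair(a, b)), pair(g(p(pair(a, b)), pair(p(b), p(b))), g(p(pair(a, b)), pair(p(b), a)))))   [R5 at 1.1.1.1]
2. p(g(p(pair(a, b)), pair(g(p(pair(a, b)), pair(p(b), p(b))), g(p(pair(a, b)), pair(p(b), a)))))  →  p(g(p(pair(a, b)), pair(p(b), g(p(pair(a, b)), pair(p(b), a)))))   [R5 at 1.2.1]
3. p(g(p(pair(a, b)), pair(p(b), g(p(pair(a, b)), pair(p(b), a)))))  →  p(g(p(pair(a, b)), pair(p(b), a)))   [R5 at 1]
4. p(g(p(pair(a, b)), pair(p(b), a)))  →  p(a)   [R5 at 1]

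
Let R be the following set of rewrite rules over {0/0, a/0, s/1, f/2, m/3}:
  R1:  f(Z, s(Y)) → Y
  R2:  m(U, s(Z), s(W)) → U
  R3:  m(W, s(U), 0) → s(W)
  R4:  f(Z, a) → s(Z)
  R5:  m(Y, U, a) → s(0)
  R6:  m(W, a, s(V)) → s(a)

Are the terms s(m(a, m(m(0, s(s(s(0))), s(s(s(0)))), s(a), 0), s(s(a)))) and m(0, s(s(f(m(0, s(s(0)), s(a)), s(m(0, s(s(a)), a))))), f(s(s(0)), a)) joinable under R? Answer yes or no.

no — NF(t₁) = s(a), NF(t₂) = 0

Reduce t₁ = s(m(a, m(m(0, s(s(s(0))), s(s(s(0)))), s(a), 0), s(s(a)))):
1. s(m(a, m(m(0, s(s(s(0))), s(s(s(0)))), s(a), 0), s(s(a))))  →  s(m(a, s(m(0, s(s(s(0))), s(s(s(0))))), s(s(a))))   [R3 at 1.2]
2. s(m(a, s(m(0, s(s(s(0))), s(s(s(0))))), s(s(a))))  →  s(a)   [R2 at 1]

Reduce t₂ = m(0, s(s(f(m(0, s(s(0)), s(a)), s(m(0, s(s(a)), a))))), f(s(s(0)), a)):
1. m(0, s(s(f(m(0, s(s(0)), s(a)), s(m(0, s(s(a)), a))))), f(s(s(0)), a))  →  m(0, s(s(m(0, s(s(a)), a))), f(s(s(0)), a))   [R1 at 2.1.1]
2. m(0, s(s(m(0, s(s(a)), a))), f(s(s(0)), a))  →  m(0, s(s(s(0))), f(s(s(0)), a))   [R5 at 2.1.1]
3. m(0, s(s(s(0))), f(s(s(0)), a))  →  m(0, s(s(s(0))), s(s(s(0))))   [R4 at 3]
4. m(0, s(s(s(0))), s(s(s(0))))  →  0   [R2 at ε]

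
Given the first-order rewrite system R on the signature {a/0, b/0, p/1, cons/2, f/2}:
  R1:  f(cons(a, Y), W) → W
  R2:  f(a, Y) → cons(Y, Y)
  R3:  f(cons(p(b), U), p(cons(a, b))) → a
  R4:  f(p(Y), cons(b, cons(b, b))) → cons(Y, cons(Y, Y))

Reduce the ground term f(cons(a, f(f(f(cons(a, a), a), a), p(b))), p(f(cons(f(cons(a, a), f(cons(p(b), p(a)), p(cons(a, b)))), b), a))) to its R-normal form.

p(a)

1. f(cons(a, f(f(f(cons(a, a), a), a), p(b))), p(f(cons(f(cons(a, a), f(cons(p(b), p(a)), p(cons(a, b)))), b), a)))  →  p(f(cons(f(cons(a, a), f(cons(p(b), p(a)), p(cons(a, b)))), b), a))   [R1 at ε]
2. p(f(cons(f(cons(a, a), f(cons(p(b), p(a)), p(cons(a, b)))), b), a))  →  p(f(cons(f(cons(p(b), p(a)), p(cons(a, b))), b), a))   [R1 at 1.1.1]
3. p(f(cons(f(cons(p(b), p(a)), p(cons(a, b))), b), a))  →  p(f(cons(a, b), a))   [R3 at 1.1.1]
4. p(f(cons(a, b), a))  →  p(a)   [R1 at 1]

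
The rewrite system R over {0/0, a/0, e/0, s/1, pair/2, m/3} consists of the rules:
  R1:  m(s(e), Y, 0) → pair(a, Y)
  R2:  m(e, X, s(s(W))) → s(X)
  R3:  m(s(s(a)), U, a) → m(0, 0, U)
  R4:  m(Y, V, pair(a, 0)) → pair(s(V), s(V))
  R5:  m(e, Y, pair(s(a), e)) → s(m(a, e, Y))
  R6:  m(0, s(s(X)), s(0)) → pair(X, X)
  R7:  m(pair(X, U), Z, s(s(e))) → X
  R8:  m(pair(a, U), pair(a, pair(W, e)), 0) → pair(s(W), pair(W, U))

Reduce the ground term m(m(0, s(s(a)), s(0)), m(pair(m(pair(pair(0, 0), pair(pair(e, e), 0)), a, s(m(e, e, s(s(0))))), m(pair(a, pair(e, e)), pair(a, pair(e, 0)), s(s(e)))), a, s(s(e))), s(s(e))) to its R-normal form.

a

1. m(m(0, s(s(a)), s(0)), m(pair(m(pair(pair(0, 0), pair(pair(e, e), 0)), a, s(m(e, e, s(s(0))))), m(pair(a, pair(e, e)), pair(a, pair(e, 0)), s(s(e)))), a, s(s(e))), s(s(e)))  →  m(pair(a, a), m(pair(m(pair(pair(0, 0), pair(pair(e, e), 0)), a, s(m(e, e, s(s(0))))), m(pair(a, pair(e, e)), pair(a, pair(e, 0)), s(s(e)))), a, s(s(e))), s(s(e)))   [R6 at 1]
2. m(pair(a, a), m(pair(m(pair(pair(0, 0), pair(pair(e, e), 0)), a, s(m(e, e, s(s(0))))), m(pair(a, pair(e, e)), pair(a, pair(e, 0)), s(s(e)))), a, s(s(e))), s(s(e)))  →  a   [R7 at ε]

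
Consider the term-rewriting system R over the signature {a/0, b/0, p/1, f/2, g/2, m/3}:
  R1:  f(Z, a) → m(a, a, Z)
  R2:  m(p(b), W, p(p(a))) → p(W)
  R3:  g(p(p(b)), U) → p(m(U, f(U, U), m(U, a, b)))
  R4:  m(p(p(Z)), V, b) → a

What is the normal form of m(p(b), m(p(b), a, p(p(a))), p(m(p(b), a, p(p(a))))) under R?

p(p(a))

1. m(p(b), m(p(b), a, p(p(a))), p(m(p(b), a, p(p(a)))))  →  m(p(b), p(a), p(m(p(b), a, p(p(a)))))   [R2 at 2]
2. m(p(b), p(a), p(m(p(b), a, p(p(a)))))  →  m(p(b), p(a), p(p(a)))   [R2 at 3.1]
3. m(p(b), p(a), p(p(a)))  →  p(p(a))   [R2 at ε]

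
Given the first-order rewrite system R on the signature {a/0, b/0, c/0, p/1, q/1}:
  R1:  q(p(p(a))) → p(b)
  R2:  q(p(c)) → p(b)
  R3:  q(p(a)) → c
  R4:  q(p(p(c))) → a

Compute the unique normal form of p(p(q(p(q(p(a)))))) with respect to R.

p(p(p(b)))

1. p(p(q(p(q(p(a))))))  →  p(p(q(p(c))))   [R3 at 1.1.1.1]
2. p(p(q(p(c))))  →  p(p(p(b)))   [R2 at 1.1]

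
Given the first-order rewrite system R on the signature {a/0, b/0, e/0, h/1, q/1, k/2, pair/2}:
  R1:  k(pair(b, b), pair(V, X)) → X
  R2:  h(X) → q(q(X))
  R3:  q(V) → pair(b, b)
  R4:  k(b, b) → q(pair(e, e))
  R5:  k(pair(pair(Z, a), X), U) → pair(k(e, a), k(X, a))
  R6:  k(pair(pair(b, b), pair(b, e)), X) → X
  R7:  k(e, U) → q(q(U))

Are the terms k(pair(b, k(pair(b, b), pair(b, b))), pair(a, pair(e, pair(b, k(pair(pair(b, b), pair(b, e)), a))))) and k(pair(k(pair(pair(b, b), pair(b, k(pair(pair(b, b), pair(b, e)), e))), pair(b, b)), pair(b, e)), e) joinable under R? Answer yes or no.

Reduce t₁ = k(pair(b, k(pair(b, b), pair(b, b))), pair(a, pair(e, pair(b, k(pair(pair(b, b), pair(b, e)), a))))):
1. k(pair(b, k(pair(b, b), pair(b, b))), pair(a, pair(e, pair(b, k(pair(pair(b, b), pair(b, e)), a)))))  →  k(pair(b, b), pair(a, pair(e, pair(b, k(pair(pair(b, b), pair(b, e)), a)))))   [R1 at 1.2]
2. k(pair(b, b), pair(a, pair(e, pair(b, k(pair(pair(b, b), pair(b, e)), a)))))  →  pair(e, pair(b, k(pair(pair(b, b), pair(b, e)), a)))   [R1 at ε]
3. pair(e, pair(b, k(pair(pair(b, b), pair(b, e)), a)))  →  pair(e, pair(b, a))   [R6 at 2.2]

Reduce t₂ = k(pair(k(pair(pair(b, b), pair(b, k(pair(pair(b, b), pair(b, e)), e))), pair(b, b)), pair(b, e)), e):
1. k(pair(k(pair(pair(b, b), pair(b, k(pair(pair(b, b), pair(b, e)), e))), pair(b, b)), pair(b, e)), e)  →  k(pair(k(pair(pair(b, b), pair(b, e)), pair(b, b)), pair(b, e)), e)   [R6 at 1.1.1.2.2]
2. k(pair(k(pair(pair(b, b), pair(b, e)), pair(b, b)), pair(b, e)), e)  →  k(pair(pair(b, b), pair(b, e)), e)   [R6 at 1.1]
3. k(pair(pair(b, b), pair(b, e)), e)  →  e   [R6 at ε]

no — NF(t₁) = pair(e, pair(b, a)), NF(t₂) = e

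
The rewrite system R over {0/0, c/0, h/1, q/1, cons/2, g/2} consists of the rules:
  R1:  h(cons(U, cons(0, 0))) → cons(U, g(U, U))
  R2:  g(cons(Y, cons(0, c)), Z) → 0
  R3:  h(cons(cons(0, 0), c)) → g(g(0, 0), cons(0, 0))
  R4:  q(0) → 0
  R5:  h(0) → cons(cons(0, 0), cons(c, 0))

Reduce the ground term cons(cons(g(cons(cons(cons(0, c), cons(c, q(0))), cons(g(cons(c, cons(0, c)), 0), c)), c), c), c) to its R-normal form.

cons(cons(0, c), c)

1. cons(cons(g(cons(cons(cons(0, c), cons(c, q(0))), cons(g(cons(c, cons(0, c)), 0), c)), c), c), c)  →  cons(cons(g(cons(cons(cons(0, c), cons(c, 0)), cons(g(cons(c, cons(0, c)), 0), c)), c), c), c)   [R4 at 1.1.1.1.2.2]
2. cons(cons(g(cons(cons(cons(0, c), cons(c, 0)), cons(g(cons(c, cons(0, c)), 0), c)), c), c), c)  →  cons(cons(g(cons(cons(cons(0, c), cons(c, 0)), cons(0, c)), c), c), c)   [R2 at 1.1.1.2.1]
3. cons(cons(g(cons(cons(cons(0, c), cons(c, 0)), cons(0, c)), c), c), c)  →  cons(cons(0, c), c)   [R2 at 1.1]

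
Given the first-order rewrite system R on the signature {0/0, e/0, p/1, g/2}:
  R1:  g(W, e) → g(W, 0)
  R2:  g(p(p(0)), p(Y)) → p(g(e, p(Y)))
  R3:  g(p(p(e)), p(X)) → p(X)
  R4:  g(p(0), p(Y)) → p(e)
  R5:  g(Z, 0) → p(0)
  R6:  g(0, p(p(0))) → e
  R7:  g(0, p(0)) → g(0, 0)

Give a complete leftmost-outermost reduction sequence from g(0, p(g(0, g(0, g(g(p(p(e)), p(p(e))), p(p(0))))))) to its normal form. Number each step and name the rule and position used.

1. g(0, p(g(0, g(0, g(g(p(p(e)), p(p(e))), p(p(0)))))))  →  g(0, p(g(0, g(0, g(p(p(e)), p(p(0)))))))   [R3 at 2.1.2.2.1]
2. g(0, p(g(0, g(0, g(p(p(e)), p(p(0)))))))  →  g(0, p(g(0, g(0, p(p(0))))))   [R3 at 2.1.2.2]
3. g(0, p(g(0, g(0, p(p(0))))))  →  g(0, p(g(0, e)))   [R6 at 2.1.2]
4. g(0, p(g(0, e)))  →  g(0, p(g(0, 0)))   [R1 at 2.1]
5. g(0, p(g(0, 0)))  →  g(0, p(p(0)))   [R5 at 2.1]
6. g(0, p(p(0)))  →  e   [R6 at ε]

e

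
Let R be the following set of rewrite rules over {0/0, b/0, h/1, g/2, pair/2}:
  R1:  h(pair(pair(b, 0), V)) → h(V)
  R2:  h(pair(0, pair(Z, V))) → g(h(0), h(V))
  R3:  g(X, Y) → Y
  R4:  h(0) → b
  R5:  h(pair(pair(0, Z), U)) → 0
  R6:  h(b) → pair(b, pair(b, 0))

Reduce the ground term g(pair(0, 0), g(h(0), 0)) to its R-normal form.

0

1. g(pair(0, 0), g(h(0), 0))  →  g(h(0), 0)   [R3 at ε]
2. g(h(0), 0)  →  0   [R3 at ε]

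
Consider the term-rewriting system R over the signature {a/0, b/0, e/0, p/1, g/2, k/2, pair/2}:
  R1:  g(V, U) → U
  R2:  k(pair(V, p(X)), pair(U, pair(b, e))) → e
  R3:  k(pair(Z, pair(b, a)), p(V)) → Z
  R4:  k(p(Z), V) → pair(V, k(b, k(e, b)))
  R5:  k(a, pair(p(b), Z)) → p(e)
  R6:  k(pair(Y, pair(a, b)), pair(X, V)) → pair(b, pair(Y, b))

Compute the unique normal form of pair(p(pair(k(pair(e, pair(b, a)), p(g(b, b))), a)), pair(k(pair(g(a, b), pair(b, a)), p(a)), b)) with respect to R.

1. pair(p(pair(k(pair(e, pair(b, a)), p(g(b, b))), a)), pair(k(pair(g(a, b), pair(b, a)), p(a)), b))  →  pair(p(pair(e, a)), pair(k(pair(g(a, b), pair(b, a)), p(a)), b))   [R3 at 1.1.1]
2. pair(p(pair(e, a)), pair(k(pair(g(a, b), pair(b, a)), p(a)), b))  →  pair(p(pair(e, a)), pair(g(a, b), b))   [R3 at 2.1]
3. pair(p(pair(e, a)), pair(g(a, b), b))  →  pair(p(pair(e, a)), pair(b, b))   [R1 at 2.1]

pair(p(pair(e, a)), pair(b, b))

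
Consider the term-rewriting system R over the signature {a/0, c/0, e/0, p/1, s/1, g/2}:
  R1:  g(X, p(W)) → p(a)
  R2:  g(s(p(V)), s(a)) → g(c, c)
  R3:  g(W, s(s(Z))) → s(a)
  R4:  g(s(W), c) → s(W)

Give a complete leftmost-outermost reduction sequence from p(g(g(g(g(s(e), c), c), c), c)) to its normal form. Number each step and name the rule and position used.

1. p(g(g(g(g(s(e), c), c), c), c))  →  p(g(g(g(s(e), c), c), c))   [R4 at 1.1.1.1]
2. p(g(g(g(s(e), c), c), c))  →  p(g(g(s(e), c), c))   [R4 at 1.1.1]
3. p(g(g(s(e), c), c))  →  p(g(s(e), c))   [R4 at 1.1]
4. p(g(s(e), c))  →  p(s(e))   [R4 at 1]

p(s(e))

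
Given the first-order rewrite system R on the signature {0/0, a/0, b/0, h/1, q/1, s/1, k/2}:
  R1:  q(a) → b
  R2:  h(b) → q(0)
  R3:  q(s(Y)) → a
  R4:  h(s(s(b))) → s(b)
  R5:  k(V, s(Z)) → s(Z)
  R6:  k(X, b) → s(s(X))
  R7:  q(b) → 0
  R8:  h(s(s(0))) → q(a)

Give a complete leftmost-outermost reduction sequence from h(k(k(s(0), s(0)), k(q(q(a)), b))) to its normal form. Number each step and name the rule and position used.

1. h(k(k(s(0), s(0)), k(q(q(a)), b)))  →  h(k(s(0), k(q(q(a)), b)))   [R5 at 1.1]
2. h(k(s(0), k(q(q(a)), b)))  →  h(k(s(0), s(s(q(q(a))))))   [R6 at 1.2]
3. h(k(s(0), s(s(q(q(a))))))  →  h(s(s(q(q(a)))))   [R5 at 1]
4. h(s(s(q(q(a)))))  →  h(s(s(q(b))))   [R1 at 1.1.1.1]
5. h(s(s(q(b))))  →  h(s(s(0)))   [R7 at 1.1.1]
6. h(s(s(0)))  →  q(a)   [R8 at ε]
7. q(a)  →  b   [R1 at ε]

b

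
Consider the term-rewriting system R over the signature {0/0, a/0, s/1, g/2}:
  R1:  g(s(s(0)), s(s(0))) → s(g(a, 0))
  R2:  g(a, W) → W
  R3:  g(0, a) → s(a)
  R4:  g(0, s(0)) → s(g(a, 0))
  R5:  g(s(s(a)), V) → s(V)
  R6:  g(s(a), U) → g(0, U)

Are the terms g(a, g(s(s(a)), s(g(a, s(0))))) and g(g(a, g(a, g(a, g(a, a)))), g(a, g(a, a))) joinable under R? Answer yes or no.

Reduce t₁ = g(a, g(s(s(a)), s(g(a, s(0))))):
1. g(a, g(s(s(a)), s(g(a, s(0)))))  →  g(s(s(a)), s(g(a, s(0))))   [R2 at ε]
2. g(s(s(a)), s(g(a, s(0))))  →  s(s(g(a, s(0))))   [R5 at ε]
3. s(s(g(a, s(0))))  →  s(s(s(0)))   [R2 at 1.1]

Reduce t₂ = g(g(a, g(a, g(a, g(a, a)))), g(a, g(a, a))):
1. g(g(a, g(a, g(a, g(a, a)))), g(a, g(a, a)))  →  g(g(a, g(a, g(a, a))), g(a, g(a, a)))   [R2 at 1]
2. g(g(a, g(a, g(a, a))), g(a, g(a, a)))  →  g(g(a, g(a, a)), g(a, g(a, a)))   [R2 at 1]
3. g(g(a, g(a, a)), g(a, g(a, a)))  →  g(g(a, a), g(a, g(a, a)))   [R2 at 1]
4. g(g(a, a), g(a, g(a, a)))  →  g(a, g(a, g(a, a)))   [R2 at 1]
5. g(a, g(a, g(a, a)))  →  g(a, g(a, a))   [R2 at ε]
6. g(a, g(a, a))  →  g(a, a)   [R2 at ε]
7. g(a, a)  →  a   [R2 at ε]

no — NF(t₁) = s(s(s(0))), NF(t₂) = a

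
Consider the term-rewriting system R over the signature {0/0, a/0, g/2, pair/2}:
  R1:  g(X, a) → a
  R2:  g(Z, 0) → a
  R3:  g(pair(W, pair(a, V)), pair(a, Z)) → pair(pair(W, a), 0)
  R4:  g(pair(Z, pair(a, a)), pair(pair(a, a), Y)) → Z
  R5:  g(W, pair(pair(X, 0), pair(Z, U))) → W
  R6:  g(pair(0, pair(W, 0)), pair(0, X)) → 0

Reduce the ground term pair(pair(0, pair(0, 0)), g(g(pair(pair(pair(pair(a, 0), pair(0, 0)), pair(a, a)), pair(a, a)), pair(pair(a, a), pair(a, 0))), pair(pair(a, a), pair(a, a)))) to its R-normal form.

pair(pair(0, pair(0, 0)), pair(pair(a, 0), pair(0, 0)))

1. pair(pair(0, pair(0, 0)), g(g(pair(pair(pair(pair(a, 0), pair(0, 0)), pair(a, a)), pair(a, a)), pair(pair(a, a), pair(a, 0))), pair(pair(a, a), pair(a, a))))  →  pair(pair(0, pair(0, 0)), g(pair(pair(pair(a, 0), pair(0, 0)), pair(a, a)), pair(pair(a, a), pair(a, a))))   [R4 at 2.1]
2. pair(pair(0, pair(0, 0)), g(pair(pair(pair(a, 0), pair(0, 0)), pair(a, a)), pair(pair(a, a), pair(a, a))))  →  pair(pair(0, pair(0, 0)), pair(pair(a, 0), pair(0, 0)))   [R4 at 2]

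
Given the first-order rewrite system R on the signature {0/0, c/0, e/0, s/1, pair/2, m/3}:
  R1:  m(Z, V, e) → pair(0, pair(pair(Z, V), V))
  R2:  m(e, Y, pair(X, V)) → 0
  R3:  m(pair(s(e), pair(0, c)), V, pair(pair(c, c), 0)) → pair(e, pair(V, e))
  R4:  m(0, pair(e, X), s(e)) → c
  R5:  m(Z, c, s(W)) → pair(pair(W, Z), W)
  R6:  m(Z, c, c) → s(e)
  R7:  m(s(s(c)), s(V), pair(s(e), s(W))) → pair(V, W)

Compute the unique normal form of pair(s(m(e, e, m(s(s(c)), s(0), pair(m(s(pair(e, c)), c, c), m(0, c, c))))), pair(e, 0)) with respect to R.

pair(s(0), pair(e, 0))

1. pair(s(m(e, e, m(s(s(c)), s(0), pair(m(s(pair(e, c)), c, c), m(0, c, c))))), pair(e, 0))  →  pair(s(m(e, e, m(s(s(c)), s(0), pair(s(e), m(0, c, c))))), pair(e, 0))   [R6 at 1.1.3.3.1]
2. pair(s(m(e, e, m(s(s(c)), s(0), pair(s(e), m(0, c, c))))), pair(e, 0))  →  pair(s(m(e, e, m(s(s(c)), s(0), pair(s(e), s(e))))), pair(e, 0))   [R6 at 1.1.3.3.2]
3. pair(s(m(e, e, m(s(s(c)), s(0), pair(s(e), s(e))))), pair(e, 0))  →  pair(s(m(e, e, pair(0, e))), pair(e, 0))   [R7 at 1.1.3]
4. pair(s(m(e, e, pair(0, e))), pair(e, 0))  →  pair(s(0), pair(e, 0))   [R2 at 1.1]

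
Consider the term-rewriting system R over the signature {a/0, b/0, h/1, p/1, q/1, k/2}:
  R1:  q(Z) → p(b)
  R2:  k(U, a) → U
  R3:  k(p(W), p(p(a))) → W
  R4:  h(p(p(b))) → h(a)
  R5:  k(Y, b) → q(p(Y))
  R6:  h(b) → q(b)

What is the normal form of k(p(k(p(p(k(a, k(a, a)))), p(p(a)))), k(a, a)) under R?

1. k(p(k(p(p(k(a, k(a, a)))), p(p(a)))), k(a, a))  →  k(p(p(k(a, k(a, a)))), k(a, a))   [R3 at 1.1]
2. k(p(p(k(a, k(a, a)))), k(a, a))  →  k(p(p(k(a, a))), k(a, a))   [R2 at 1.1.1.2]
3. k(p(p(k(a, a))), k(a, a))  →  k(p(p(a)), k(a, a))   [R2 at 1.1.1]
4. k(p(p(a)), k(a, a))  →  k(p(p(a)), a)   [R2 at 2]
5. k(p(p(a)), a)  →  p(p(a))   [R2 at ε]

p(p(a))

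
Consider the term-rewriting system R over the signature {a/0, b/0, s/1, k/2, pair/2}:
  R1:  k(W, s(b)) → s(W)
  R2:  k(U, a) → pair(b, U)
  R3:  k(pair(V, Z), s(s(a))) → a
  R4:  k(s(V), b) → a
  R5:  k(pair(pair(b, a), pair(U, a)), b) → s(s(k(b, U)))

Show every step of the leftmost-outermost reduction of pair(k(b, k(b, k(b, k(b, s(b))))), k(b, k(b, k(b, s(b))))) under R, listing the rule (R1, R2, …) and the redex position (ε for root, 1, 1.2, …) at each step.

pair(s(b), s(b))

1. pair(k(b, k(b, k(b, k(b, s(b))))), k(b, k(b, k(b, s(b)))))  →  pair(k(b, k(b, k(b, s(b)))), k(b, k(b, k(b, s(b)))))   [R1 at 1.2.2.2]
2. pair(k(b, k(b, k(b, s(b)))), k(b, k(b, k(b, s(b)))))  →  pair(k(b, k(b, s(b))), k(b, k(b, k(b, s(b)))))   [R1 at 1.2.2]
3. pair(k(b, k(b, s(b))), k(b, k(b, k(b, s(b)))))  →  pair(k(b, s(b)), k(b, k(b, k(b, s(b)))))   [R1 at 1.2]
4. pair(k(b, s(b)), k(b, k(b, k(b, s(b)))))  →  pair(s(b), k(b, k(b, k(b, s(b)))))   [R1 at 1]
5. pair(s(b), k(b, k(b, k(b, s(b)))))  →  pair(s(b), k(b, k(b, s(b))))   [R1 at 2.2.2]
6. pair(s(b), k(b, k(b, s(b))))  →  pair(s(b), k(b, s(b)))   [R1 at 2.2]
7. pair(s(b), k(b, s(b)))  →  pair(s(b), s(b))   [R1 at 2]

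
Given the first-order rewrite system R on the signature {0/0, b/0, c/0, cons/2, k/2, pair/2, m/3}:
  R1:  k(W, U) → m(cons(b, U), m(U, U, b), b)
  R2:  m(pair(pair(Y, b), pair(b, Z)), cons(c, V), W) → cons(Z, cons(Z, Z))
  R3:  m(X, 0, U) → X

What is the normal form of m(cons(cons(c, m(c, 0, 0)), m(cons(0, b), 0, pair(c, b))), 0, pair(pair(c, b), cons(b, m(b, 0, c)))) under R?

cons(cons(c, c), cons(0, b))

1. m(cons(cons(c, m(c, 0, 0)), m(cons(0, b), 0, pair(c, b))), 0, pair(pair(c, b), cons(b, m(b, 0, c))))  →  cons(cons(c, m(c, 0, 0)), m(cons(0, b), 0, pair(c, b)))   [R3 at ε]
2. cons(cons(c, m(c, 0, 0)), m(cons(0, b), 0, pair(c, b)))  →  cons(cons(c, c), m(cons(0, b), 0, pair(c, b)))   [R3 at 1.2]
3. cons(cons(c, c), m(cons(0, b), 0, pair(c, b)))  →  cons(cons(c, c), cons(0, b))   [R3 at 2]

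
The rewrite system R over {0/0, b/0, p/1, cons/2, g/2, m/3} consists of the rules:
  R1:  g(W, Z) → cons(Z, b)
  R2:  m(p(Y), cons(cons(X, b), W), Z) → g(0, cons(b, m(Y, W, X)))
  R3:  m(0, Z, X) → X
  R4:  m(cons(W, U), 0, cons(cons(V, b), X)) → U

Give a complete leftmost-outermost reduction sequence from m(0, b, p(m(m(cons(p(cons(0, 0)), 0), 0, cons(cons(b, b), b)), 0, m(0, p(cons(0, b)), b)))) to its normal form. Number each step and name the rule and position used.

1. m(0, b, p(m(m(cons(p(cons(0, 0)), 0), 0, cons(cons(b, b), b)), 0, m(0, p(cons(0, b)), b))))  →  p(m(m(cons(p(cons(0, 0)), 0), 0, cons(cons(b, b), b)), 0, m(0, p(cons(0, b)), b)))   [R3 at ε]
2. p(m(m(cons(p(cons(0, 0)), 0), 0, cons(cons(b, b), b)), 0, m(0, p(cons(0, b)), b)))  →  p(m(0, 0, m(0, p(cons(0, b)), b)))   [R4 at 1.1]
3. p(m(0, 0, m(0, p(cons(0, b)), b)))  →  p(m(0, p(cons(0, b)), b))   [R3 at 1]
4. p(m(0, p(cons(0, b)), b))  →  p(b)   [R3 at 1]

p(b)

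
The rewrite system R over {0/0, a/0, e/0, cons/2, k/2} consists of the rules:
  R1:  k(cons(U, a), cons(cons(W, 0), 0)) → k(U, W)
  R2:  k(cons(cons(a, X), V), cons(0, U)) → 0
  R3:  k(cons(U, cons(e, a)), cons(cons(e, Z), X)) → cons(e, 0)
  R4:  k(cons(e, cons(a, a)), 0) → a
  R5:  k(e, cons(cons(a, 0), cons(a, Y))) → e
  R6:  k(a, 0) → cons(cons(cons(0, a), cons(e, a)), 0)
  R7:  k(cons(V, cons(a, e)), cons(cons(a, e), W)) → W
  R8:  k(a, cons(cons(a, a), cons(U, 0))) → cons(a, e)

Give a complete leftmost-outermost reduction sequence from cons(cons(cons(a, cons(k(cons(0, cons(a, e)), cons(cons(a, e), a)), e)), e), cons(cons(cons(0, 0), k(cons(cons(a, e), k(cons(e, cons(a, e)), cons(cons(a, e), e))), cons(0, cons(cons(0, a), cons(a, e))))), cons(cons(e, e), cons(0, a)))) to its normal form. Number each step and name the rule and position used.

1. cons(cons(cons(a, cons(k(cons(0, cons(a, e)), cons(cons(a, e), a)), e)), e), cons(cons(cons(0, 0), k(cons(cons(a, e), k(cons(e, cons(a, e)), cons(cons(a, e), e))), cons(0, cons(cons(0, a), cons(a, e))))), cons(cons(e, e), cons(0, a))))  →  cons(cons(cons(a, cons(a, e)), e), cons(cons(cons(0, 0), k(cons(cons(a, e), k(cons(e, cons(a, e)), cons(cons(a, e), e))), cons(0, cons(cons(0, a), cons(a, e))))), cons(cons(e, e), cons(0, a))))   [R7 at 1.1.2.1]
2. cons(cons(cons(a, cons(a, e)), e), cons(cons(cons(0, 0), k(cons(cons(a, e), k(cons(e, cons(a, e)), cons(cons(a, e), e))), cons(0, cons(cons(0, a), cons(a, e))))), cons(cons(e, e), cons(0, a))))  →  cons(cons(cons(a, cons(a, e)), e), cons(cons(cons(0, 0), 0), cons(cons(e, e), cons(0, a))))   [R2 at 2.1.2]

cons(cons(cons(a, cons(a, e)), e), cons(cons(cons(0, 0), 0), cons(cons(e, e), cons(0, a))))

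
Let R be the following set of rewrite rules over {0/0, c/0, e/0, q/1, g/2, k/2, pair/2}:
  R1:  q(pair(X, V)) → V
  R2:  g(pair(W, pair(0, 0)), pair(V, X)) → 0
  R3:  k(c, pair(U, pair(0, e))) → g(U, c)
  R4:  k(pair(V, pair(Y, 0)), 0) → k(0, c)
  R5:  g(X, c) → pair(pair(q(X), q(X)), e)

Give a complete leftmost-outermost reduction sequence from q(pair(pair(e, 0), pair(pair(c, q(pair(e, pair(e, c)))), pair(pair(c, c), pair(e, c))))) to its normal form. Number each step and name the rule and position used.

1. q(pair(pair(e, 0), pair(pair(c, q(pair(e, pair(e, c)))), pair(pair(c, c), pair(e, c)))))  →  pair(pair(c, q(pair(e, pair(e, c)))), pair(pair(c, c), pair(e, c)))   [R1 at ε]
2. pair(pair(c, q(pair(e, pair(e, c)))), pair(pair(c, c), pair(e, c)))  →  pair(pair(c, pair(e, c)), pair(pair(c, c), pair(e, c)))   [R1 at 1.2]

pair(pair(c, pair(e, c)), pair(pair(c, c), pair(e, c)))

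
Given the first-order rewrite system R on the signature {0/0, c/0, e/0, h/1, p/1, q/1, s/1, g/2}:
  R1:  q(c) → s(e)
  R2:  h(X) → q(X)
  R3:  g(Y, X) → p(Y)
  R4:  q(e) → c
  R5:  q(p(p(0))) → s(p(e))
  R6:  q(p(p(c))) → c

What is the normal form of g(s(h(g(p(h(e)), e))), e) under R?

1. g(s(h(g(p(h(e)), e))), e)  →  p(s(h(g(p(h(e)), e))))   [R3 at ε]
2. p(s(h(g(p(h(e)), e))))  →  p(s(q(g(p(h(e)), e))))   [R2 at 1.1]
3. p(s(q(g(p(h(e)), e))))  →  p(s(q(p(p(h(e))))))   [R3 at 1.1.1]
4. p(s(q(p(p(h(e))))))  →  p(s(q(p(p(q(e))))))   [R2 at 1.1.1.1.1]
5. p(s(q(p(p(q(e))))))  →  p(s(q(p(p(c)))))   [R4 at 1.1.1.1.1]
6. p(s(q(p(p(c)))))  →  p(s(c))   [R6 at 1.1]

p(s(c))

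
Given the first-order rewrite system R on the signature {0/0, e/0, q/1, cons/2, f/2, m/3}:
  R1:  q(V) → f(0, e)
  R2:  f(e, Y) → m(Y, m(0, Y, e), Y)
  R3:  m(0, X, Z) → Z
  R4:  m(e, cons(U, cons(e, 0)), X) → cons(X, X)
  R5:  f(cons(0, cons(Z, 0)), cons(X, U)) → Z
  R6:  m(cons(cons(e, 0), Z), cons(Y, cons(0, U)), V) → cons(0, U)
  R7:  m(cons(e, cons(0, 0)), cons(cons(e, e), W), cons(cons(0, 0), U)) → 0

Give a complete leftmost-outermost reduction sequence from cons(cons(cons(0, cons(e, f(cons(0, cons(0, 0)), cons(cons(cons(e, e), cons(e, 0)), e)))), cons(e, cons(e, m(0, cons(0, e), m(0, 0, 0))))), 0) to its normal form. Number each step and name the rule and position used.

cons(cons(cons(0, cons(e, 0)), cons(e, cons(e, 0))), 0)

1. cons(cons(cons(0, cons(e, f(cons(0, cons(0, 0)), cons(cons(cons(e, e), cons(e, 0)), e)))), cons(e, cons(e, m(0, cons(0, e), m(0, 0, 0))))), 0)  →  cons(cons(cons(0, cons(e, 0)), cons(e, cons(e, m(0, cons(0, e), m(0, 0, 0))))), 0)   [R5 at 1.1.2.2]
2. cons(cons(cons(0, cons(e, 0)), cons(e, cons(e, m(0, cons(0, e), m(0, 0, 0))))), 0)  →  cons(cons(cons(0, cons(e, 0)), cons(e, cons(e, m(0, 0, 0)))), 0)   [R3 at 1.2.2.2]
3. cons(cons(cons(0, cons(e, 0)), cons(e, cons(e, m(0, 0, 0)))), 0)  →  cons(cons(cons(0, cons(e, 0)), cons(e, cons(e, 0))), 0)   [R3 at 1.2.2.2]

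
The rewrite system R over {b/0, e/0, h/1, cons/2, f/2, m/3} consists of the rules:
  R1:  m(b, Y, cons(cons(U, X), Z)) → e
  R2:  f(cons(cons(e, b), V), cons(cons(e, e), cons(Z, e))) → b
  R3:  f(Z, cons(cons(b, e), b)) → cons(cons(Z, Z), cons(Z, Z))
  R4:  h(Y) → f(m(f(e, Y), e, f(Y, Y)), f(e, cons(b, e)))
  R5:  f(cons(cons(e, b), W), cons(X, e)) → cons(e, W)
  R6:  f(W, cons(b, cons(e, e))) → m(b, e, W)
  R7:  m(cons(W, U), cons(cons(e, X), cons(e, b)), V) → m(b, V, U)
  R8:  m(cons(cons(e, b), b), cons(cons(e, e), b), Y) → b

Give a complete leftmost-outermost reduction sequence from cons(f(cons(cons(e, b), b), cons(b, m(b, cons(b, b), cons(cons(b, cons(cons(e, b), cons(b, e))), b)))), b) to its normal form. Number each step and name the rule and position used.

1. cons(f(cons(cons(e, b), b), cons(b, m(b, cons(b, b), cons(cons(b, cons(cons(e, b), cons(b, e))), b)))), b)  →  cons(f(cons(cons(e, b), b), cons(b, e)), b)   [R1 at 1.2.2]
2. cons(f(cons(cons(e, b), b), cons(b, e)), b)  →  cons(cons(e, b), b)   [R5 at 1]

cons(cons(e, b), b)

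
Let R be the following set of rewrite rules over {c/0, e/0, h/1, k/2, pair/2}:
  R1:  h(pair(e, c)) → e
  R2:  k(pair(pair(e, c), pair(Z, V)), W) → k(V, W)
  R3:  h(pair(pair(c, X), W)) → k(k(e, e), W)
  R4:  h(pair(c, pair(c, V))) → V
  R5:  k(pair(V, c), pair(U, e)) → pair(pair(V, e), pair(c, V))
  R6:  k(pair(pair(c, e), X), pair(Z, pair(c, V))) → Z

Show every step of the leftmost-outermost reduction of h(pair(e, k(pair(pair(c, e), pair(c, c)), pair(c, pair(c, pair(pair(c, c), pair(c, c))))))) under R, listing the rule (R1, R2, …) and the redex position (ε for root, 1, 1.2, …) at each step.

e

1. h(pair(e, k(pair(pair(c, e), pair(c, c)), pair(c, pair(c, pair(pair(c, c), pair(c, c)))))))  →  h(pair(e, c))   [R6 at 1.2]
2. h(pair(e, c))  →  e   [R1 at ε]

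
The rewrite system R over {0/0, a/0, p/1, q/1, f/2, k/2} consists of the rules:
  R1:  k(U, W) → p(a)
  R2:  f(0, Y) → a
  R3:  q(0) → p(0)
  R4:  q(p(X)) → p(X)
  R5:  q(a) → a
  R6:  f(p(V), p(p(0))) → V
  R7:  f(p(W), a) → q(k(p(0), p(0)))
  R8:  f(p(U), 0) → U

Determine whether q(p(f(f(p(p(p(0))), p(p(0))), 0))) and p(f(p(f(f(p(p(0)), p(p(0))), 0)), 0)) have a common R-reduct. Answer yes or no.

Reduce t₁ = q(p(f(f(p(p(p(0))), p(p(0))), 0))):
1. q(p(f(f(p(p(p(0))), p(p(0))), 0)))  →  p(f(f(p(p(p(0))), p(p(0))), 0))   [R4 at ε]
2. p(f(f(p(p(p(0))), p(p(0))), 0))  →  p(f(p(p(0)), 0))   [R6 at 1.1]
3. p(f(p(p(0)), 0))  →  p(p(0))   [R8 at 1]

Reduce t₂ = p(f(p(f(f(p(p(0)), p(p(0))), 0)), 0)):
1. p(f(p(f(f(p(p(0)), p(p(0))), 0)), 0))  →  p(f(f(p(p(0)), p(p(0))), 0))   [R8 at 1]
2. p(f(f(p(p(0)), p(p(0))), 0))  →  p(f(p(0), 0))   [R6 at 1.1]
3. p(f(p(0), 0))  →  p(0)   [R8 at 1]

no — NF(t₁) = p(p(0)), NF(t₂) = p(0)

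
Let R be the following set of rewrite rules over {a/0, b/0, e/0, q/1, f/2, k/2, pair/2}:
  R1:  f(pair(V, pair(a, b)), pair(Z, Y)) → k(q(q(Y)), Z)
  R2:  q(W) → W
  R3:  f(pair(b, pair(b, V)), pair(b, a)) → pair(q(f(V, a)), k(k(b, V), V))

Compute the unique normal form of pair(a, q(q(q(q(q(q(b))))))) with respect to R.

pair(a, b)

1. pair(a, q(q(q(q(q(q(b)))))))  →  pair(a, q(q(q(q(q(b))))))   [R2 at 2]
2. pair(a, q(q(q(q(q(b))))))  →  pair(a, q(q(q(q(b)))))   [R2 at 2]
3. pair(a, q(q(q(q(b)))))  →  pair(a, q(q(q(b))))   [R2 at 2]
4. pair(a, q(q(q(b))))  →  pair(a, q(q(b)))   [R2 at 2]
5. pair(a, q(q(b)))  →  pair(a, q(b))   [R2 at 2]
6. pair(a, q(b))  →  pair(a, b)   [R2 at 2]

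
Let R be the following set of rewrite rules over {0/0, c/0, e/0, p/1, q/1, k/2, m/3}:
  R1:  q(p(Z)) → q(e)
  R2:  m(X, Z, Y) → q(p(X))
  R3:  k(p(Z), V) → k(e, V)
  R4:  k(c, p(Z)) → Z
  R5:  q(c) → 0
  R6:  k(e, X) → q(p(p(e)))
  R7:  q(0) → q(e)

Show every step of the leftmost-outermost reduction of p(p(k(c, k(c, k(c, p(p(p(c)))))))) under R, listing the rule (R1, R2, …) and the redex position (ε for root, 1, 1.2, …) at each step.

p(p(c))

1. p(p(k(c, k(c, k(c, p(p(p(c))))))))  →  p(p(k(c, k(c, p(p(c))))))   [R4 at 1.1.2.2]
2. p(p(k(c, k(c, p(p(c))))))  →  p(p(k(c, p(c))))   [R4 at 1.1.2]
3. p(p(k(c, p(c))))  →  p(p(c))   [R4 at 1.1]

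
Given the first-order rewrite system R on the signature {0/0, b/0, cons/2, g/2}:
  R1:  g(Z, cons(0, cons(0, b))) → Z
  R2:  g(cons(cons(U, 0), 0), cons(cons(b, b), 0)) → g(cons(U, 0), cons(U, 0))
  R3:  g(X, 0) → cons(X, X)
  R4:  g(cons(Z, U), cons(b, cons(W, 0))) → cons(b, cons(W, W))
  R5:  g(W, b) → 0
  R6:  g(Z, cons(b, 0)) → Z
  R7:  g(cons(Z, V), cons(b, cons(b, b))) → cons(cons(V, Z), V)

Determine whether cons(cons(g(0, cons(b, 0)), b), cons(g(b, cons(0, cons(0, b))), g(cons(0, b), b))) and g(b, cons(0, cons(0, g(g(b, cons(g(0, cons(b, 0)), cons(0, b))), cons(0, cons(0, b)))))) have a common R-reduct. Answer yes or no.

no — NF(t₁) = cons(cons(0, b), cons(b, 0)), NF(t₂) = b

Reduce t₁ = cons(cons(g(0, cons(b, 0)), b), cons(g(b, cons(0, cons(0, b))), g(cons(0, b), b))):
1. cons(cons(g(0, cons(b, 0)), b), cons(g(b, cons(0, cons(0, b))), g(cons(0, b), b)))  →  cons(cons(0, b), cons(g(b, cons(0, cons(0, b))), g(cons(0, b), b)))   [R6 at 1.1]
2. cons(cons(0, b), cons(g(b, cons(0, cons(0, b))), g(cons(0, b), b)))  →  cons(cons(0, b), cons(b, g(cons(0, b), b)))   [R1 at 2.1]
3. cons(cons(0, b), cons(b, g(cons(0, b), b)))  →  cons(cons(0, b), cons(b, 0))   [R5 at 2.2]

Reduce t₂ = g(b, cons(0, cons(0, g(g(b, cons(g(0, cons(b, 0)), cons(0, b))), cons(0, cons(0, b)))))):
1. g(b, cons(0, cons(0, g(g(b, cons(g(0, cons(b, 0)), cons(0, b))), cons(0, cons(0, b))))))  →  g(b, cons(0, cons(0, g(b, cons(g(0, cons(b, 0)), cons(0, b))))))   [R1 at 2.2.2]
2. g(b, cons(0, cons(0, g(b, cons(g(0, cons(b, 0)), cons(0, b))))))  →  g(b, cons(0, cons(0, g(b, cons(0, cons(0, b))))))   [R6 at 2.2.2.2.1]
3. g(b, cons(0, cons(0, g(b, cons(0, cons(0, b))))))  →  g(b, cons(0, cons(0, b)))   [R1 at 2.2.2]
4. g(b, cons(0, cons(0, b)))  →  b   [R1 at ε]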